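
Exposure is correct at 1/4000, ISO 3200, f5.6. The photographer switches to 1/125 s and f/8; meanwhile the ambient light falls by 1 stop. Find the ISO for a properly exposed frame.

ISO 400

Scene light: 1 stop darker.
Shutter speed: 1/4000 → 1/2000 → 1/1000 → 1/500 → 1/250 → 1/125 — 5 stops longer (brighter).
Aperture: f/5.6 → f/8 — 1 stop smaller aperture (darker).
Net so far: 3 stops brighter. ISO: 3200 → 1600 → 800 → 400.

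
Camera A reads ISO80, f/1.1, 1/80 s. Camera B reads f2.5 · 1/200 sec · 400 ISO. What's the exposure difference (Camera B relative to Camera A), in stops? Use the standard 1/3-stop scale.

Aperture: f/1.1 → f/1.2 → f/1.4 → f/1.6 → f/1.8 → f/2 → f/2.2 → f/2.5 — 2 1/3 stops narrower (darker).
Shutter speed: 1/80 → 1/100 → 1/125 → 1/160 → 1/200 — 1 1/3 stops faster (darker).
ISO: 80 → 100 → 125 → 160 → 200 → 250 → 320 → 400 — 2 1/3 stops raised (brighter).
Net: −2 1/3 −1 1/3 +2 1/3 = −1 1/3 stops.

1 1/3 stops darker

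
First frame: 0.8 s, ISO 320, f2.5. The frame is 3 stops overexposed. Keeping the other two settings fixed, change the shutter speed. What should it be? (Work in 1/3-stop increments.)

Overexposed by 3 stops → need 3 stops darker.
Shutter speed: 0.8 → 0.6 → 0.5 → 0.4 → 0.3 → 1/4 → 1/5 → 1/6 → 1/8 → 1/10.

1/10s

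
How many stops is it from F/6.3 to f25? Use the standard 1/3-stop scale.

4 stops

f/6.3 → f/7.1 → f/8 → f/9 → f/10 → f/11 → f/13 → f/14 → f/16 → f/18 → f/20 → f/22 → f/25 — count the steps: 12 third-stops = 4 stops.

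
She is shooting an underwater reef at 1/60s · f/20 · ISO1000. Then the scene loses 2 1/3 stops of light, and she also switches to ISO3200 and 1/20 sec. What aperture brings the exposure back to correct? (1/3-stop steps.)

f/29

Scene light: 2 1/3 stops darker.
ISO: 1000 → 1250 → 1600 → 2000 → 2500 → 3200 — 1 2/3 stops raised (brighter).
Shutter speed: 1/60 → 1/50 → 1/40 → 1/30 → 1/25 → 1/20 — 1 2/3 stops slower (brighter).
Net so far: 1 stop brighter. Aperture: f/20 → f/22 → f/25 → f/29.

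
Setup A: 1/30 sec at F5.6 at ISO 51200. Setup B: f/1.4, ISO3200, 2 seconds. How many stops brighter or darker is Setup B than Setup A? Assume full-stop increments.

Aperture: f/5.6 → f/4 → f/2.8 → f/2 → f/1.4 — 4 stops wider (brighter).
Shutter speed: 1/30 → 1/15 → 1/8 → 1/4 → 1/2 → 1 → 2 — 6 stops slower (brighter).
ISO: 51200 → 25600 → 12800 → 6400 → 3200 — 4 stops lower (darker).
Net: +4 +6 −4 = +6 stops.

6 stops brighter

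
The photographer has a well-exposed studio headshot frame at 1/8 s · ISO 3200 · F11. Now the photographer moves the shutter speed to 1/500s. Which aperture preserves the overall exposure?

f/1.4

Shutter speed: 1/8 → 1/15 → 1/30 → 1/60 → 1/125 → 1/250 → 1/500 — 6 stops shorter (darker).
Need 6 stops brighter from the aperture: f/11 → f/8 → f/5.6 → f/4 → f/2.8 → f/2 → f/1.4.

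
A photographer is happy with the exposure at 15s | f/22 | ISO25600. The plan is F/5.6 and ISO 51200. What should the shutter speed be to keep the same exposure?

1/2s

Aperture: f/22 → f/16 → f/11 → f/8 → f/5.6 — 4 stops opened up (brighter).
ISO: 25600 → 51200 — 1 stop higher (brighter).
Net change so far: 5 stops brighter. Offset with the shutter speed: 15 → 8 → 4 → 2 → 1 → 1/2.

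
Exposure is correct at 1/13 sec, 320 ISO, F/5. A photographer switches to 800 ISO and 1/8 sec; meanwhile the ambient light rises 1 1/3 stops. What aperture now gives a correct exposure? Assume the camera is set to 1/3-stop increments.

f/16

Scene light: 1 1/3 stops brighter.
ISO: 320 → 400 → 500 → 640 → 800 — 1 1/3 stops higher (brighter).
Shutter speed: 1/13 → 1/10 → 1/8 — 2/3 stop slower (brighter).
Net so far: 3 1/3 stops brighter. Aperture: f/5 → f/5.6 → f/6.3 → f/7.1 → f/8 → f/9 → f/10 → f/11 → f/13 → f/14 → f/16.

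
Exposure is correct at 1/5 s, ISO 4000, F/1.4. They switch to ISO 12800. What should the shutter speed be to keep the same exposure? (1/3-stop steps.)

ISO: 4000 → 5000 → 6400 → 8000 → 10000 → 12800 — 1 2/3 stops higher (brighter).
Need 1 2/3 stops darker from the shutter speed: 1/5 → 1/6 → 1/8 → 1/10 → 1/13 → 1/15.

1/15s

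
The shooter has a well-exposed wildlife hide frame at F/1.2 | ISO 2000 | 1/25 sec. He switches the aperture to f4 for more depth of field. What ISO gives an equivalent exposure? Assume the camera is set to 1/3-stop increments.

ISO 20000

Aperture: f/1.2 → f/1.4 → f/1.6 → f/1.8 → f/2 → f/2.2 → f/2.5 → f/2.8 → f/3.2 → f/3.5 → f/4 — 3 1/3 stops smaller aperture (darker).
Need 3 1/3 stops brighter from the ISO: 2000 → 2500 → 3200 → 4000 → 5000 → 6400 → 8000 → 10000 → 12800 → 16000 → 20000.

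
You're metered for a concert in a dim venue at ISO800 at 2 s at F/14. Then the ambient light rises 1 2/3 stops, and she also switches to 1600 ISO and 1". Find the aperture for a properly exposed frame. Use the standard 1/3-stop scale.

f/25

Scene light: 1 2/3 stops brighter.
ISO: 800 → 1000 → 1250 → 1600 — 1 stop raised (brighter).
Shutter speed: 2 → 1.6 → 1.3 → 1 — 1 stop faster (darker).
Net so far: 1 2/3 stops brighter. Aperture: f/14 → f/16 → f/18 → f/20 → f/22 → f/25.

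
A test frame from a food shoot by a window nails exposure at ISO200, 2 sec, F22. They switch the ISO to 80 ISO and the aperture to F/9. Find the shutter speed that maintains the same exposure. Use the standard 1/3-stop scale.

0.8 s

ISO: 200 → 160 → 125 → 100 → 80 — 1 1/3 stops dropped (darker).
Aperture: f/22 → f/20 → f/18 → f/16 → f/14 → f/13 → f/11 → f/10 → f/9 — 2 2/3 stops larger aperture (brighter).
Net change so far: 1 1/3 stops brighter. Offset with the shutter speed: 2 → 1.6 → 1.3 → 1 → 0.8.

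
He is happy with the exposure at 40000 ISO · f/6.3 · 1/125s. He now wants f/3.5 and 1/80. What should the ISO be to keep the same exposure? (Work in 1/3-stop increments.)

ISO 8000

Aperture: f/6.3 → f/5.6 → f/5 → f/4.5 → f/4 → f/3.5 — 1 2/3 stops larger aperture (brighter).
Shutter speed: 1/125 → 1/100 → 1/80 — 2/3 stop slower (brighter).
Net change so far: 2 1/3 stops brighter. Offset with the ISO: 40000 → 32000 → 25600 → 20000 → 16000 → 12800 → 10000 → 8000.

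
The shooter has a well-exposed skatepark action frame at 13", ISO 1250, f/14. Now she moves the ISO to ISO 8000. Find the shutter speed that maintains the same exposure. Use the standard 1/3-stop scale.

2 s

ISO: 1250 → 1600 → 2000 → 2500 → 3200 → 4000 → 5000 → 6400 → 8000 — 2 2/3 stops higher (brighter).
Need 2 2/3 stops darker from the shutter speed: 13 → 10 → 8 → 6 → 5 → 4 → 3.2 → 2.5 → 2.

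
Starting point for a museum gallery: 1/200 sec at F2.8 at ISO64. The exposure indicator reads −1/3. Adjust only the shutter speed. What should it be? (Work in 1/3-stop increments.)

Underexposed by 1/3 stop → need 1/3 stop brighter.
Shutter speed: 1/200 → 1/160.

1/160s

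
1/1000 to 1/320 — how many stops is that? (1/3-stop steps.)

1 2/3 stops

1/1000 → 1/800 → 1/640 → 1/500 → 1/400 → 1/320 — count the steps: 5 third-stops = 1 2/3 stops.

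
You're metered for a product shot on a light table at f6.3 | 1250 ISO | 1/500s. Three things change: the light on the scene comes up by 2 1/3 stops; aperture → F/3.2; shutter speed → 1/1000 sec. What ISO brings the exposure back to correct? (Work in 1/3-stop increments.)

ISO 125

Scene light: 2 1/3 stops brighter.
Aperture: f/6.3 → f/5.6 → f/5 → f/4.5 → f/4 → f/3.5 → f/3.2 — 2 stops wider (brighter).
Shutter speed: 1/500 → 1/640 → 1/800 → 1/1000 — 1 stop shorter (darker).
Net so far: 3 1/3 stops brighter. ISO: 1250 → 1000 → 800 → 640 → 500 → 400 → 320 → 250 → 200 → 160 → 125.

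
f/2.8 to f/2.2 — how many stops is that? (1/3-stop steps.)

f/2.8 → f/2.5 → f/2.2 — count the steps: 2 third-stops = 2/3 stop.

2/3 stop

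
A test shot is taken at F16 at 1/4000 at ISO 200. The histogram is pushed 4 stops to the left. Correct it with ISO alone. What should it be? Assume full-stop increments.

ISO 3200

Underexposed by 4 stops → need 4 stops brighter.
ISO: 200 → 400 → 800 → 1600 → 3200.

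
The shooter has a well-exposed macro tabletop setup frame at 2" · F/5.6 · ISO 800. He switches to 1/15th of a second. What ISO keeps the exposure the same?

ISO 25600

Shutter speed: 2 → 1 → 1/2 → 1/4 → 1/8 → 1/15 — 5 stops faster (darker).
Need 5 stops brighter from the ISO: 800 → 1600 → 3200 → 6400 → 12800 → 25600.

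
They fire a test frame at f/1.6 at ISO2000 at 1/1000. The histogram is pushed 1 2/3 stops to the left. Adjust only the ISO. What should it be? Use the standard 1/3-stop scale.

ISO 6400

Underexposed by 1 2/3 stops → need 1 2/3 stops brighter.
ISO: 2000 → 2500 → 3200 → 4000 → 5000 → 6400.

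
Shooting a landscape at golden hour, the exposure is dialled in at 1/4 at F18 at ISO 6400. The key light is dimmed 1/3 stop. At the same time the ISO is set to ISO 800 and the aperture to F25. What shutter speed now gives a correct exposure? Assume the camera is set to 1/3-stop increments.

5 s

Scene light: 1/3 stop darker.
ISO: 6400 → 5000 → 4000 → 3200 → 2500 → 2000 → 1600 → 1250 → 1000 → 800 — 3 stops dropped (darker).
Aperture: f/18 → f/20 → f/22 → f/25 — 1 stop narrower (darker).
Net so far: 4 1/3 stops darker. Shutter speed: 1/4 → 0.3 → 0.4 → 0.5 → 0.6 → 0.8 → 1 → 1.3 → 1.6 → 2 → 2.5 → 3.2 → 4 → 5.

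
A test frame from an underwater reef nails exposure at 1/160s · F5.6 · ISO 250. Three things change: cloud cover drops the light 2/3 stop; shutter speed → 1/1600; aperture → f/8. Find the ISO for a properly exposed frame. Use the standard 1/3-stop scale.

ISO 8000

Scene light: 2/3 stop darker.
Shutter speed: 1/160 → 1/200 → 1/250 → 1/320 → 1/400 → 1/500 → 1/640 → 1/800 → 1/1000 → 1/1250 → 1/1600 — 3 1/3 stops shorter (darker).
Aperture: f/5.6 → f/6.3 → f/7.1 → f/8 — 1 stop smaller aperture (darker).
Net so far: 5 stops darker. ISO: 250 → 320 → 400 → 500 → 640 → 800 → 1000 → 1250 → 1600 → 2000 → 2500 → 3200 → 4000 → 5000 → 6400 → 8000.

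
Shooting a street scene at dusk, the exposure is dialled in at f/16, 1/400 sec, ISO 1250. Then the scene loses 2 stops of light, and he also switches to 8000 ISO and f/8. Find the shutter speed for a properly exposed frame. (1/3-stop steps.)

1/2500s

Scene light: 2 stops darker.
ISO: 1250 → 1600 → 2000 → 2500 → 3200 → 4000 → 5000 → 6400 → 8000 — 2 2/3 stops raised (brighter).
Aperture: f/16 → f/14 → f/13 → f/11 → f/10 → f/9 → f/8 — 2 stops opened up (brighter).
Net so far: 2 2/3 stops brighter. Shutter speed: 1/400 → 1/500 → 1/640 → 1/800 → 1/1000 → 1/1250 → 1/1600 → 1/2000 → 1/2500.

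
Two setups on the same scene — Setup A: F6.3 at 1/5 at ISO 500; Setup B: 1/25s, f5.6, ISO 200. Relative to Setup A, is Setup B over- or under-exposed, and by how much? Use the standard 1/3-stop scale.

Aperture: f/6.3 → f/5.6 — 1/3 stop larger aperture (brighter).
Shutter speed: 1/5 → 1/6 → 1/8 → 1/10 → 1/13 → 1/15 → 1/20 → 1/25 — 2 1/3 stops shorter (darker).
ISO: 500 → 400 → 320 → 250 → 200 — 1 1/3 stops lower (darker).
Net: +1/3 −2 1/3 −1 1/3 = −3 1/3 stops.

3 1/3 stops darker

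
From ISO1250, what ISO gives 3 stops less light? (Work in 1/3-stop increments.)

ISO: 1250 → 1000 → 800 → 640 → 500 → 400 → 320 → 250 → 200 → 160 — 3 stops lower (darker).

ISO 160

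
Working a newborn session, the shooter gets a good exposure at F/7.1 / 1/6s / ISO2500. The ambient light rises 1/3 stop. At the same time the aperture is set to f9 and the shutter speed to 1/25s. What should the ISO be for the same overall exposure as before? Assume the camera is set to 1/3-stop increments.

ISO 12800

Scene light: 1/3 stop brighter.
Aperture: f/7.1 → f/8 → f/9 — 2/3 stop smaller aperture (darker).
Shutter speed: 1/6 → 1/8 → 1/10 → 1/13 → 1/15 → 1/20 → 1/25 — 2 stops faster (darker).
Net so far: 2 1/3 stops darker. ISO: 2500 → 3200 → 4000 → 5000 → 6400 → 8000 → 10000 → 12800.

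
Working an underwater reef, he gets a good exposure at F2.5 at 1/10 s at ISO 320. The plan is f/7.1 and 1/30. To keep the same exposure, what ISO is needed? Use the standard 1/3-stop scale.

ISO 8000

Aperture: f/2.5 → f/2.8 → f/3.2 → f/3.5 → f/4 → f/4.5 → f/5 → f/5.6 → f/6.3 → f/7.1 — 3 stops narrower (darker).
Shutter speed: 1/10 → 1/13 → 1/15 → 1/20 → 1/25 → 1/30 — 1 2/3 stops shorter (darker).
Net change so far: 4 2/3 stops darker. Offset with the ISO: 320 → 400 → 500 → 640 → 800 → 1000 → 1250 → 1600 → 2000 → 2500 → 3200 → 4000 → 5000 → 6400 → 8000.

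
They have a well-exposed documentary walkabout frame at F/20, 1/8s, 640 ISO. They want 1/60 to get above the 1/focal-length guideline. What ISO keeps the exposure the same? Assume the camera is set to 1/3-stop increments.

ISO 5000

Shutter speed: 1/8 → 1/10 → 1/13 → 1/15 → 1/20 → 1/25 → 1/30 → 1/40 → 1/50 → 1/60 — 3 stops shorter (darker).
Need 3 stops brighter from the ISO: 640 → 800 → 1000 → 1250 → 1600 → 2000 → 2500 → 3200 → 4000 → 5000.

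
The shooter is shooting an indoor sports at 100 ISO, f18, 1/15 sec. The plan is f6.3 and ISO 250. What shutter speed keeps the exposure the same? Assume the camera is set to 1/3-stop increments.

1/320s

Aperture: f/18 → f/16 → f/14 → f/13 → f/11 → f/10 → f/9 → f/8 → f/7.1 → f/6.3 — 3 stops larger aperture (brighter).
ISO: 100 → 125 → 160 → 200 → 250 — 1 1/3 stops raised (brighter).
Net change so far: 4 1/3 stops brighter. Offset with the shutter speed: 1/15 → 1/20 → 1/25 → 1/30 → 1/40 → 1/50 → 1/60 → 1/80 → 1/100 → 1/125 → 1/160 → 1/200 → 1/250 → 1/320.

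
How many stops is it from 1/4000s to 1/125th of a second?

5 stops

1/4000 → 1/2000 → 1/1000 → 1/500 → 1/250 → 1/125 — count the steps: 5 stops.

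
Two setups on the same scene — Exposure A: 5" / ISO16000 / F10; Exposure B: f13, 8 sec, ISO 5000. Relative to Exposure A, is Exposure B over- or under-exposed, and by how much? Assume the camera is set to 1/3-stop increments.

Aperture: f/10 → f/11 → f/13 — 2/3 stop narrower (darker).
Shutter speed: 5 → 6 → 8 — 2/3 stop slower (brighter).
ISO: 16000 → 12800 → 10000 → 8000 → 6400 → 5000 — 1 2/3 stops lower (darker).
Net: −2/3 +2/3 −1 2/3 = −1 2/3 stops.

1 2/3 stops darker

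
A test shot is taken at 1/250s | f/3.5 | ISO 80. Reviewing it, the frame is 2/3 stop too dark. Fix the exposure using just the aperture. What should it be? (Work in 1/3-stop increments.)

f/2.8

Underexposed by 2/3 stop → need 2/3 stop brighter.
Aperture: f/3.5 → f/3.2 → f/2.8.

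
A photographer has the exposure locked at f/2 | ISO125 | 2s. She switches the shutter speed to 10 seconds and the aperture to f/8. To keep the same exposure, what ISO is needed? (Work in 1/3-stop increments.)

ISO 400

Shutter speed: 2 → 2.5 → 3.2 → 4 → 5 → 6 → 8 → 10 — 2 1/3 stops slower (brighter).
Aperture: f/2 → f/2.2 → f/2.5 → f/2.8 → f/3.2 → f/3.5 → f/4 → f/4.5 → f/5 → f/5.6 → f/6.3 → f/7.1 → f/8 — 4 stops stopped down (darker).
Net change so far: 1 2/3 stops darker. Offset with the ISO: 125 → 160 → 200 → 250 → 320 → 400.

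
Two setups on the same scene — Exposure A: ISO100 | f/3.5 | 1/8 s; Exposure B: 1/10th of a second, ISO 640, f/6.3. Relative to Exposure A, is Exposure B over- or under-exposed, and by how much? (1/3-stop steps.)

Aperture: f/3.5 → f/4 → f/4.5 → f/5 → f/5.6 → f/6.3 — 1 2/3 stops narrower (darker).
Shutter speed: 1/8 → 1/10 — 1/3 stop shorter (darker).
ISO: 100 → 125 → 160 → 200 → 250 → 320 → 400 → 500 → 640 — 2 2/3 stops higher (brighter).
Net: −1 2/3 −1/3 +2 2/3 = +2/3 stops.

2/3 stop brighter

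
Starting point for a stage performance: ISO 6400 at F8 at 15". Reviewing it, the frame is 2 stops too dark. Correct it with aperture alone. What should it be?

f/4

Underexposed by 2 stops → need 2 stops brighter.
Aperture: f/8 → f/5.6 → f/4.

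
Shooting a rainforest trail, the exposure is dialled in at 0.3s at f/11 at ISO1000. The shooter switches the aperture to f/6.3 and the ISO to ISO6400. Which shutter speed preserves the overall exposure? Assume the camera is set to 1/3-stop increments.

1/60s

Aperture: f/11 → f/10 → f/9 → f/8 → f/7.1 → f/6.3 — 1 2/3 stops larger aperture (brighter).
ISO: 1000 → 1250 → 1600 → 2000 → 2500 → 3200 → 4000 → 5000 → 6400 — 2 2/3 stops raised (brighter).
Net change so far: 4 1/3 stops brighter. Offset with the shutter speed: 0.3 → 1/4 → 1/5 → 1/6 → 1/8 → 1/10 → 1/13 → 1/15 → 1/20 → 1/25 → 1/30 → 1/40 → 1/50 → 1/60.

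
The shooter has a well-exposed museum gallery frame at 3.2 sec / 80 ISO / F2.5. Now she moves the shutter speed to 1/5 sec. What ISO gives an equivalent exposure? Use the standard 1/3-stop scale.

ISO 1250

Shutter speed: 3.2 → 2.5 → 2 → 1.6 → 1.3 → 1 → 0.8 → 0.6 → 0.5 → 0.4 → 0.3 → 1/4 → 1/5 — 4 stops faster (darker).
Need 4 stops brighter from the ISO: 80 → 100 → 125 → 160 → 200 → 250 → 320 → 400 → 500 → 640 → 800 → 1000 → 1250.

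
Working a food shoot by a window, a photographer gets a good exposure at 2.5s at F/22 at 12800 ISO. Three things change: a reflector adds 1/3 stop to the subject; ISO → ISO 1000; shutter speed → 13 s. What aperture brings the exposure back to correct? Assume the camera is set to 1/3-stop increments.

Scene light: 1/3 stop brighter.
ISO: 12800 → 10000 → 8000 → 6400 → 5000 → 4000 → 3200 → 2500 → 2000 → 1600 → 1250 → 1000 — 3 2/3 stops lower (darker).
Shutter speed: 2.5 → 3.2 → 4 → 5 → 6 → 8 → 10 → 13 — 2 1/3 stops longer (brighter).
Net so far: 1 stop darker. Aperture: f/22 → f/20 → f/18 → f/16.

f/16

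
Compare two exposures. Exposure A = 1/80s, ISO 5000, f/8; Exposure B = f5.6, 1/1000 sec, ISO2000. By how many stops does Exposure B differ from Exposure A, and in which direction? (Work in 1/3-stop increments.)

Aperture: f/8 → f/7.1 → f/6.3 → f/5.6 — 1 stop larger aperture (brighter).
Shutter speed: 1/80 → 1/100 → 1/125 → 1/160 → 1/200 → 1/250 → 1/320 → 1/400 → 1/500 → 1/640 → 1/800 → 1/1000 — 3 2/3 stops faster (darker).
ISO: 5000 → 4000 → 3200 → 2500 → 2000 — 1 1/3 stops lower (darker).
Net: +1 −3 2/3 −1 1/3 = −4 stops.

4 stops darker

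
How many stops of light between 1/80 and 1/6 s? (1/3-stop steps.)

3 2/3 stops

1/80 → 1/60 → 1/50 → 1/40 → 1/30 → 1/25 → 1/20 → 1/15 → 1/13 → 1/10 → 1/8 → 1/6 — count the steps: 11 third-stops = 3 2/3 stops.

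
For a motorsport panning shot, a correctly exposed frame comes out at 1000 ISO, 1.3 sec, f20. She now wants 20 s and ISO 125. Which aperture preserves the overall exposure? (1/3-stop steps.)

f/29

Shutter speed: 1.3 → 1.6 → 2 → 2.5 → 3.2 → 4 → 5 → 6 → 8 → 10 → 13 → 15 → 20 — 4 stops slower (brighter).
ISO: 1000 → 800 → 640 → 500 → 400 → 320 → 250 → 200 → 160 → 125 — 3 stops lower (darker).
Net change so far: 1 stop brighter. Offset with the aperture: f/20 → f/22 → f/25 → f/29.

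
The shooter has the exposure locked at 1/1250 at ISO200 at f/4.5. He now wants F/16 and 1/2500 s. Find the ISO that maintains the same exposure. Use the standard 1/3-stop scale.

ISO 5000

Aperture: f/4.5 → f/5 → f/5.6 → f/6.3 → f/7.1 → f/8 → f/9 → f/10 → f/11 → f/13 → f/14 → f/16 — 3 2/3 stops smaller aperture (darker).
Shutter speed: 1/1250 → 1/1600 → 1/2000 → 1/2500 — 1 stop shorter (darker).
Net change so far: 4 2/3 stops darker. Offset with the ISO: 200 → 250 → 320 → 400 → 500 → 640 → 800 → 1000 → 1250 → 1600 → 2000 → 2500 → 3200 → 4000 → 5000.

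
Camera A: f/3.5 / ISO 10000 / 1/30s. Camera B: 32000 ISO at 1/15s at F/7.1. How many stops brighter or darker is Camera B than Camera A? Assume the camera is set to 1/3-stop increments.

Aperture: f/3.5 → f/4 → f/4.5 → f/5 → f/5.6 → f/6.3 → f/7.1 — 2 stops stopped down (darker).
Shutter speed: 1/30 → 1/25 → 1/20 → 1/15 — 1 stop slower (brighter).
ISO: 10000 → 12800 → 16000 → 20000 → 25600 → 32000 — 1 2/3 stops higher (brighter).
Net: −2 +1 +1 2/3 = +2/3 stops.

2/3 stop brighter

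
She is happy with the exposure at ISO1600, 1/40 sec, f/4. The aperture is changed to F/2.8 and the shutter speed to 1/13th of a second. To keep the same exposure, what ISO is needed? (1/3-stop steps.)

ISO 250

Aperture: f/4 → f/3.5 → f/3.2 → f/2.8 — 1 stop opened up (brighter).
Shutter speed: 1/40 → 1/30 → 1/25 → 1/20 → 1/15 → 1/13 — 1 2/3 stops slower (brighter).
Net change so far: 2 2/3 stops brighter. Offset with the ISO: 1600 → 1250 → 1000 → 800 → 640 → 500 → 400 → 320 → 250.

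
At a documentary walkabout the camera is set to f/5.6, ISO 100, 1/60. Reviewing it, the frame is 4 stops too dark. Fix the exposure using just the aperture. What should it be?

Underexposed by 4 stops → need 4 stops brighter.
Aperture: f/5.6 → f/4 → f/2.8 → f/2 → f/1.4.

f/1.4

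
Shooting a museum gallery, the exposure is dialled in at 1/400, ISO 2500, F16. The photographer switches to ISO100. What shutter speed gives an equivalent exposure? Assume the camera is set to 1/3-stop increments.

ISO: 2500 → 2000 → 1600 → 1250 → 1000 → 800 → 640 → 500 → 400 → 320 → 250 → 200 → 160 → 125 → 100 — 4 2/3 stops lower (darker).
Need 4 2/3 stops brighter from the shutter speed: 1/400 → 1/320 → 1/250 → 1/200 → 1/160 → 1/125 → 1/100 → 1/80 → 1/60 → 1/50 → 1/40 → 1/30 → 1/25 → 1/20 → 1/15.

1/15s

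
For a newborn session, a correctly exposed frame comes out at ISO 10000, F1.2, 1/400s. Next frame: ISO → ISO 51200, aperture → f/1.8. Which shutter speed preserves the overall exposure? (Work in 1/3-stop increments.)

ISO: 10000 → 12800 → 16000 → 20000 → 25600 → 32000 → 40000 → 51200 — 2 1/3 stops higher (brighter).
Aperture: f/1.2 → f/1.4 → f/1.6 → f/1.8 — 1 stop smaller aperture (darker).
Net change so far: 1 1/3 stops brighter. Offset with the shutter speed: 1/400 → 1/500 → 1/640 → 1/800 → 1/1000.

1/1000s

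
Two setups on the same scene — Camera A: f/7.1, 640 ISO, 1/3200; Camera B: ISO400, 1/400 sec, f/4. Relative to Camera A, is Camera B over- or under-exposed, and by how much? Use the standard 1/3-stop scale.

Aperture: f/7.1 → f/6.3 → f/5.6 → f/5 → f/4.5 → f/4 — 1 2/3 stops larger aperture (brighter).
Shutter speed: 1/3200 → 1/2500 → 1/2000 → 1/1600 → 1/1250 → 1/1000 → 1/800 → 1/640 → 1/500 → 1/400 — 3 stops slower (brighter).
ISO: 640 → 500 → 400 — 2/3 stop dropped (darker).
Net: +1 2/3 +3 −2/3 = +4 stops.

4 stops brighter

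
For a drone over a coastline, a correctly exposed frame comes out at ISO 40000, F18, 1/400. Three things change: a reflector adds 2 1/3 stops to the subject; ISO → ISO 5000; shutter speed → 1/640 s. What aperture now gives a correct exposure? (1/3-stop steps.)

Scene light: 2 1/3 stops brighter.
ISO: 40000 → 32000 → 25600 → 20000 → 16000 → 12800 → 10000 → 8000 → 6400 → 5000 — 3 stops dropped (darker).
Shutter speed: 1/400 → 1/500 → 1/640 — 2/3 stop shorter (darker).
Net so far: 1 1/3 stops darker. Aperture: f/18 → f/16 → f/14 → f/13 → f/11.

f/11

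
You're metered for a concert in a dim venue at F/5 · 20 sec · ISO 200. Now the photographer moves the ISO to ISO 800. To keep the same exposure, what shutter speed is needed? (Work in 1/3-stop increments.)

5 s

ISO: 200 → 250 → 320 → 400 → 500 → 640 → 800 — 2 stops higher (brighter).
Need 2 stops darker from the shutter speed: 20 → 15 → 13 → 10 → 8 → 6 → 5.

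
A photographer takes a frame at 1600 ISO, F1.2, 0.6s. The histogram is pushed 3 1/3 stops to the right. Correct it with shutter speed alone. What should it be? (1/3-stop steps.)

Overexposed by 3 1/3 stops → need 3 1/3 stops darker.
Shutter speed: 0.6 → 0.5 → 0.4 → 0.3 → 1/4 → 1/5 → 1/6 → 1/8 → 1/10 → 1/13 → 1/15.

1/15s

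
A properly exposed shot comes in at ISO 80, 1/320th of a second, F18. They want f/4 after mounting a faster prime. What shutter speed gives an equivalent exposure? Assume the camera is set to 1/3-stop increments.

1/6400s

Aperture: f/18 → f/16 → f/14 → f/13 → f/11 → f/10 → f/9 → f/8 → f/7.1 → f/6.3 → f/5.6 → f/5 → f/4.5 → f/4 — 4 1/3 stops larger aperture (brighter).
Need 4 1/3 stops darker from the shutter speed: 1/320 → 1/400 → 1/500 → 1/640 → 1/800 → 1/1000 → 1/1250 → 1/1600 → 1/2000 → 1/2500 → 1/3200 → 1/4000 → 1/5000 → 1/6400.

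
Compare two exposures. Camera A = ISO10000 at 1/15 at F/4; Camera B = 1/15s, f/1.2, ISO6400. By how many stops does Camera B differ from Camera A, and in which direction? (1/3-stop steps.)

2 2/3 stops brighter

Aperture: f/4 → f/3.5 → f/3.2 → f/2.8 → f/2.5 → f/2.2 → f/2 → f/1.8 → f/1.6 → f/1.4 → f/1.2 — 3 1/3 stops opened up (brighter).
Shutter speed: unchanged.
ISO: 10000 → 8000 → 6400 — 2/3 stop lower (darker).
Net: +3 1/3 −2/3 = +2 2/3 stops.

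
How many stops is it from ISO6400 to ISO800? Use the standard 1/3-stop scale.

6400 → 5000 → 4000 → 3200 → 2500 → 2000 → 1600 → 1250 → 1000 → 800 — count the steps: 9 third-stops = 3 stops.

3 stops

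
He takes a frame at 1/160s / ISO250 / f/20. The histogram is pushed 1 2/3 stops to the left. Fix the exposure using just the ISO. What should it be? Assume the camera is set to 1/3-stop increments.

Underexposed by 1 2/3 stops → need 1 2/3 stops brighter.
ISO: 250 → 320 → 400 → 500 → 640 → 800.

ISO 800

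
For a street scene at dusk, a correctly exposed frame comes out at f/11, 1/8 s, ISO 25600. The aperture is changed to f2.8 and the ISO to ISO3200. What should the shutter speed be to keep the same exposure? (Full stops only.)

1/15s

Aperture: f/11 → f/8 → f/5.6 → f/4 → f/2.8 — 4 stops opened up (brighter).
ISO: 25600 → 12800 → 6400 → 3200 — 3 stops dropped (darker).
Net change so far: 1 stop brighter. Offset with the shutter speed: 1/8 → 1/15.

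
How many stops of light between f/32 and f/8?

f/32 → f/22 → f/16 → f/11 → f/8 — count the steps: 4 stops.

4 stops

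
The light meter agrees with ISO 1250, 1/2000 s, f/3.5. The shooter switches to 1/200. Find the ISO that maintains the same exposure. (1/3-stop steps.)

ISO 125

Shutter speed: 1/2000 → 1/1600 → 1/1250 → 1/1000 → 1/800 → 1/640 → 1/500 → 1/400 → 1/320 → 1/250 → 1/200 — 3 1/3 stops slower (brighter).
Need 3 1/3 stops darker from the ISO: 1250 → 1000 → 800 → 640 → 500 → 400 → 320 → 250 → 200 → 160 → 125.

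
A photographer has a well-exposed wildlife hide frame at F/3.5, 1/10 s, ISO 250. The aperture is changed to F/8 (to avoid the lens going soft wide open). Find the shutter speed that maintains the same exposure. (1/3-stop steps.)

Aperture: f/3.5 → f/4 → f/4.5 → f/5 → f/5.6 → f/6.3 → f/7.1 → f/8 — 2 1/3 stops stopped down (darker).
Need 2 1/3 stops brighter from the shutter speed: 1/10 → 1/8 → 1/6 → 1/5 → 1/4 → 0.3 → 0.4 → 0.5.

0.5 s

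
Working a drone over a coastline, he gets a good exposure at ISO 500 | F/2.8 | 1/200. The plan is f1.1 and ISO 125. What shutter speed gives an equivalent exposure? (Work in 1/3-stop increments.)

Aperture: f/2.8 → f/2.5 → f/2.2 → f/2 → f/1.8 → f/1.6 → f/1.4 → f/1.2 → f/1.1 — 2 2/3 stops larger aperture (brighter).
ISO: 500 → 400 → 320 → 250 → 200 → 160 → 125 — 2 stops dropped (darker).
Net change so far: 2/3 stop brighter. Offset with the shutter speed: 1/200 → 1/250 → 1/320.

1/320s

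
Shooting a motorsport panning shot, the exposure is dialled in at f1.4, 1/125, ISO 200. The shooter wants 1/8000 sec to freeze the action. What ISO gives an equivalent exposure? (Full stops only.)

Shutter speed: 1/125 → 1/250 → 1/500 → 1/1000 → 1/2000 → 1/4000 → 1/8000 — 6 stops faster (darker).
Need 6 stops brighter from the ISO: 200 → 400 → 800 → 1600 → 3200 → 6400 → 12800.

ISO 12800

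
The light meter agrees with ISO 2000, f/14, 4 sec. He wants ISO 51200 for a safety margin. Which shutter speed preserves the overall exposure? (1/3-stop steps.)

ISO: 2000 → 2500 → 3200 → 4000 → 5000 → 6400 → 8000 → 10000 → 12800 → 16000 → 20000 → 25600 → 32000 → 40000 → 51200 — 4 2/3 stops higher (brighter).
Need 4 2/3 stops darker from the shutter speed: 4 → 3.2 → 2.5 → 2 → 1.6 → 1.3 → 1 → 0.8 → 0.6 → 0.5 → 0.4 → 0.3 → 1/4 → 1/5 → 1/6.

1/6s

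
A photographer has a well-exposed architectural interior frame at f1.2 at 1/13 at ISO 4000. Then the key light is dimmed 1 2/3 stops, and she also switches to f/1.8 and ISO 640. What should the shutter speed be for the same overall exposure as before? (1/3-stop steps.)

3.2 s

Scene light: 1 2/3 stops darker.
Aperture: f/1.2 → f/1.4 → f/1.6 → f/1.8 — 1 stop stopped down (darker).
ISO: 4000 → 3200 → 2500 → 2000 → 1600 → 1250 → 1000 → 800 → 640 — 2 2/3 stops lower (darker).
Net so far: 5 1/3 stops darker. Shutter speed: 1/13 → 1/10 → 1/8 → 1/6 → 1/5 → 1/4 → 0.3 → 0.4 → 0.5 → 0.6 → 0.8 → 1 → 1.3 → 1.6 → 2 → 2.5 → 3.2.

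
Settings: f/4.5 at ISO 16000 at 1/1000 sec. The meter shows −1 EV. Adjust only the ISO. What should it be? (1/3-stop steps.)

Underexposed by 1 stop → need 1 stop brighter.
ISO: 16000 → 20000 → 25600 → 32000.

ISO 32000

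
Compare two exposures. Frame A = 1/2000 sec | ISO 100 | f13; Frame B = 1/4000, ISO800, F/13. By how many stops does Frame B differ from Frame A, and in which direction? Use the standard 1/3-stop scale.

Aperture: unchanged.
Shutter speed: 1/2000 → 1/2500 → 1/3200 → 1/4000 — 1 stop faster (darker).
ISO: 100 → 125 → 160 → 200 → 250 → 320 → 400 → 500 → 640 → 800 — 3 stops raised (brighter).
Net: −1 +3 = +2 stops.

2 stops brighter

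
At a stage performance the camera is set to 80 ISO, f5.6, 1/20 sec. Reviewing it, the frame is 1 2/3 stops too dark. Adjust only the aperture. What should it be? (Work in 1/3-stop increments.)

f/3.2

Underexposed by 1 2/3 stops → need 1 2/3 stops brighter.
Aperture: f/5.6 → f/5 → f/4.5 → f/4 → f/3.5 → f/3.2.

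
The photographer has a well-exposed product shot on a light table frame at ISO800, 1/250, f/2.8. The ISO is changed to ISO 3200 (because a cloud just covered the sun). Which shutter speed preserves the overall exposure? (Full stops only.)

ISO: 800 → 1600 → 3200 — 2 stops higher (brighter).
Need 2 stops darker from the shutter speed: 1/250 → 1/500 → 1/1000.

1/1000s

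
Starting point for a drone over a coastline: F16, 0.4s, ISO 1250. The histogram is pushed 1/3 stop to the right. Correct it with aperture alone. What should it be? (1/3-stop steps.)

f/18

Overexposed by 1/3 stop → need 1/3 stop darker.
Aperture: f/16 → f/18.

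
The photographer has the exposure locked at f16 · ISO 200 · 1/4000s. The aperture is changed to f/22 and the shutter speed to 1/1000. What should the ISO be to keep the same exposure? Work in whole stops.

Aperture: f/16 → f/22 — 1 stop stopped down (darker).
Shutter speed: 1/4000 → 1/2000 → 1/1000 — 2 stops slower (brighter).
Net change so far: 1 stop brighter. Offset with the ISO: 200 → 100.

ISO 100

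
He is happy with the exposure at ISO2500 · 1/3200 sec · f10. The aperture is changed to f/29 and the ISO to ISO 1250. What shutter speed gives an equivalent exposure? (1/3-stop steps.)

Aperture: f/10 → f/11 → f/13 → f/14 → f/16 → f/18 → f/20 → f/22 → f/25 → f/29 — 3 stops smaller aperture (darker).
ISO: 2500 → 2000 → 1600 → 1250 — 1 stop dropped (darker).
Net change so far: 4 stops darker. Offset with the shutter speed: 1/3200 → 1/2500 → 1/2000 → 1/1600 → 1/1250 → 1/1000 → 1/800 → 1/640 → 1/500 → 1/400 → 1/320 → 1/250 → 1/200.

1/200s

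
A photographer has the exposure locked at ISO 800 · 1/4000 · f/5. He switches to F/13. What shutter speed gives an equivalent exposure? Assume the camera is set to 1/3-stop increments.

1/640s

Aperture: f/5 → f/5.6 → f/6.3 → f/7.1 → f/8 → f/9 → f/10 → f/11 → f/13 — 2 2/3 stops narrower (darker).
Need 2 2/3 stops brighter from the shutter speed: 1/4000 → 1/3200 → 1/2500 → 1/2000 → 1/1600 → 1/1250 → 1/1000 → 1/800 → 1/640.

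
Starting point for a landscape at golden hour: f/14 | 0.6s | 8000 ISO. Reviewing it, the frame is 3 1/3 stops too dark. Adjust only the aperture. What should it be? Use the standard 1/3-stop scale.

Underexposed by 3 1/3 stops → need 3 1/3 stops brighter.
Aperture: f/14 → f/13 → f/11 → f/10 → f/9 → f/8 → f/7.1 → f/6.3 → f/5.6 → f/5 → f/4.5.

f/4.5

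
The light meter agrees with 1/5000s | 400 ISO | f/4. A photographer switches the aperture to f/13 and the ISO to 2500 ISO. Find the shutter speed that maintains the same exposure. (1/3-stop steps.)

1/3200s

Aperture: f/4 → f/4.5 → f/5 → f/5.6 → f/6.3 → f/7.1 → f/8 → f/9 → f/10 → f/11 → f/13 — 3 1/3 stops stopped down (darker).
ISO: 400 → 500 → 640 → 800 → 1000 → 1250 → 1600 → 2000 → 2500 — 2 2/3 stops higher (brighter).
Net change so far: 2/3 stop darker. Offset with the shutter speed: 1/5000 → 1/4000 → 1/3200.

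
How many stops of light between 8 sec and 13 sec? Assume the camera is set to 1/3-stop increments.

2/3 stop

8 → 10 → 13 — count the steps: 2 third-stops = 2/3 stop.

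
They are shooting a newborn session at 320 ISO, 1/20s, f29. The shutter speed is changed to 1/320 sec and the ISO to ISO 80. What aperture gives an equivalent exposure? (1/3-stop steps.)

f/3.5

Shutter speed: 1/20 → 1/25 → 1/30 → 1/40 → 1/50 → 1/60 → 1/80 → 1/100 → 1/125 → 1/160 → 1/200 → 1/250 → 1/320 — 4 stops faster (darker).
ISO: 320 → 250 → 200 → 160 → 125 → 100 → 80 — 2 stops lower (darker).
Net change so far: 6 stops darker. Offset with the aperture: f/29 → f/25 → f/22 → f/20 → f/18 → f/16 → f/14 → f/13 → f/11 → f/10 → f/9 → f/8 → f/7.1 → f/6.3 → f/5.6 → f/5 → f/4.5 → f/4 → f/3.5.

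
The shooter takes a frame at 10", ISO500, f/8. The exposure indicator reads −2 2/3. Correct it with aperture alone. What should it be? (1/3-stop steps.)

Underexposed by 2 2/3 stops → need 2 2/3 stops brighter.
Aperture: f/8 → f/7.1 → f/6.3 → f/5.6 → f/5 → f/4.5 → f/4 → f/3.5 → f/3.2.

f/3.2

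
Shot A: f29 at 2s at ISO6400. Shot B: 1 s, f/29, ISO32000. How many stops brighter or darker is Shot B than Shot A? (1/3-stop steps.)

1 1/3 stops brighter

Aperture: unchanged.
Shutter speed: 2 → 1.6 → 1.3 → 1 — 1 stop faster (darker).
ISO: 6400 → 8000 → 10000 → 12800 → 16000 → 20000 → 25600 → 32000 — 2 1/3 stops higher (brighter).
Net: −1 +2 1/3 = +1 1/3 stops.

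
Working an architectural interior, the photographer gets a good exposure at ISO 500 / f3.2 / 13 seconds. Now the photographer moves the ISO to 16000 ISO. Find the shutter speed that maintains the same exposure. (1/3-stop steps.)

0.4 s

ISO: 500 → 640 → 800 → 1000 → 1250 → 1600 → 2000 → 2500 → 3200 → 4000 → 5000 → 6400 → 8000 → 10000 → 12800 → 16000 — 5 stops higher (brighter).
Need 5 stops darker from the shutter speed: 13 → 10 → 8 → 6 → 5 → 4 → 3.2 → 2.5 → 2 → 1.6 → 1.3 → 1 → 0.8 → 0.6 → 0.5 → 0.4.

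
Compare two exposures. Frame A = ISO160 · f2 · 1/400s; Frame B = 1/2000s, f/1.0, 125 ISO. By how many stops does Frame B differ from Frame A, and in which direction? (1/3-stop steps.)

Aperture: f/2 → f/1.8 → f/1.6 → f/1.4 → f/1.2 → f/1.1 → f/1.0 — 2 stops opened up (brighter).
Shutter speed: 1/400 → 1/500 → 1/640 → 1/800 → 1/1000 → 1/1250 → 1/1600 → 1/2000 — 2 1/3 stops shorter (darker).
ISO: 160 → 125 — 1/3 stop dropped (darker).
Net: +2 −2 1/3 −1/3 = −2/3 stops.

2/3 stop darker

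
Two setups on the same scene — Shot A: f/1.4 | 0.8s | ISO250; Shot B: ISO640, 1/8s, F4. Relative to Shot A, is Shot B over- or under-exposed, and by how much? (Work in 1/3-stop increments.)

Aperture: f/1.4 → f/1.6 → f/1.8 → f/2 → f/2.2 → f/2.5 → f/2.8 → f/3.2 → f/3.5 → f/4 — 3 stops narrower (darker).
Shutter speed: 0.8 → 0.6 → 0.5 → 0.4 → 0.3 → 1/4 → 1/5 → 1/6 → 1/8 — 2 2/3 stops shorter (darker).
ISO: 250 → 320 → 400 → 500 → 640 — 1 1/3 stops raised (brighter).
Net: −3 −2 2/3 +1 1/3 = −4 1/3 stops.

4 1/3 stops darker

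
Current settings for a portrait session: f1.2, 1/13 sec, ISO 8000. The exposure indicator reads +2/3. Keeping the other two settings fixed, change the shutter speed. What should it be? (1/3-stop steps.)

Overexposed by 2/3 stop → need 2/3 stop darker.
Shutter speed: 1/13 → 1/15 → 1/20.

1/20s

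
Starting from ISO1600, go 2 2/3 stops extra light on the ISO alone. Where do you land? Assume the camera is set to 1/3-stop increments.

ISO: 1600 → 2000 → 2500 → 3200 → 4000 → 5000 → 6400 → 8000 → 10000 — 2 2/3 stops raised (brighter).

ISO 10000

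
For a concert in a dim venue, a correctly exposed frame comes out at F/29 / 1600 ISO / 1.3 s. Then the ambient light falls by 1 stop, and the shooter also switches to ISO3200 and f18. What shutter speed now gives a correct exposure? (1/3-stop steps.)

0.5 s

Scene light: 1 stop darker.
ISO: 1600 → 2000 → 2500 → 3200 — 1 stop raised (brighter).
Aperture: f/29 → f/25 → f/22 → f/20 → f/18 — 1 1/3 stops larger aperture (brighter).
Net so far: 1 1/3 stops brighter. Shutter speed: 1.3 → 1 → 0.8 → 0.6 → 0.5.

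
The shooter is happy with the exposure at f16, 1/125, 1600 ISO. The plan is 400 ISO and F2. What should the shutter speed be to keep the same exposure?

ISO: 1600 → 800 → 400 — 2 stops lower (darker).
Aperture: f/16 → f/11 → f/8 → f/5.6 → f/4 → f/2.8 → f/2 — 6 stops wider (brighter).
Net change so far: 4 stops brighter. Offset with the shutter speed: 1/125 → 1/250 → 1/500 → 1/1000 → 1/2000.

1/2000s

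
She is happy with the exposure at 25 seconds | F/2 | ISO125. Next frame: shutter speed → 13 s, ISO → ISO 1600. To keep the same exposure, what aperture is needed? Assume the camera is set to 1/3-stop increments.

f/5

Shutter speed: 25 → 20 → 15 → 13 — 1 stop shorter (darker).
ISO: 125 → 160 → 200 → 250 → 320 → 400 → 500 → 640 → 800 → 1000 → 1250 → 1600 — 3 2/3 stops raised (brighter).
Net change so far: 2 2/3 stops brighter. Offset with the aperture: f/2 → f/2.2 → f/2.5 → f/2.8 → f/3.2 → f/3.5 → f/4 → f/4.5 → f/5.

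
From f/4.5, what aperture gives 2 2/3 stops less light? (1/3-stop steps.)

f/11

Aperture: f/4.5 → f/5 → f/5.6 → f/6.3 → f/7.1 → f/8 → f/9 → f/10 → f/11 — 2 2/3 stops smaller aperture (darker).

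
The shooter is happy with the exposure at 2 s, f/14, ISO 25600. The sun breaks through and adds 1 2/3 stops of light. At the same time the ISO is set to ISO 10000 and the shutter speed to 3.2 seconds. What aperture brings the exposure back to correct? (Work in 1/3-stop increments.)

Scene light: 1 2/3 stops brighter.
ISO: 25600 → 20000 → 16000 → 12800 → 10000 — 1 1/3 stops dropped (darker).
Shutter speed: 2 → 2.5 → 3.2 — 2/3 stop slower (brighter).
Net so far: 1 stop brighter. Aperture: f/14 → f/16 → f/18 → f/20.

f/20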